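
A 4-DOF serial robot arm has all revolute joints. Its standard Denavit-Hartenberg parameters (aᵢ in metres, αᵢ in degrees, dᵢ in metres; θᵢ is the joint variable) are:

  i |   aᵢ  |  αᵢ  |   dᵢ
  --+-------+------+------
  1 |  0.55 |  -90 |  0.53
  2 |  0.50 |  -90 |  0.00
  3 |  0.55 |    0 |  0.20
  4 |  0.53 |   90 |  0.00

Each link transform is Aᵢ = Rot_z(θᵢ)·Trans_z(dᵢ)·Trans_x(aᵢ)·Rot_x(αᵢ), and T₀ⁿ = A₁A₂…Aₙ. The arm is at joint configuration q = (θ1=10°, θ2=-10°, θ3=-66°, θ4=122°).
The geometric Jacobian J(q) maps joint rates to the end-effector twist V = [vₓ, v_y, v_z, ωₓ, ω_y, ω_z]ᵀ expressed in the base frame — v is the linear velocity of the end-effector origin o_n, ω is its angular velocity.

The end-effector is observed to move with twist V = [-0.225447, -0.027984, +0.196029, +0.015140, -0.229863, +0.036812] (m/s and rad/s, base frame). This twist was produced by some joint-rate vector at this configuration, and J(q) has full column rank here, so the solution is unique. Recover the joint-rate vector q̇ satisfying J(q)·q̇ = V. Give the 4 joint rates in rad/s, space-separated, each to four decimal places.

-0.1050 -0.2290 -0.6070 0.4630

o_n = [1.5542, 0.3381, 0.5102]
J₁: ẑ×o_n = [-0.3381, 1.5542, 0.0000], ω = ẑ
J2: z=[-0.1736, 0.9848, 0.0000] o=[0.5416, 0.0955, 0.5300] → [-0.0195, -0.0034, -1.0393, -0.1736, 0.9848, 0.0000]
J3: z=[0.1710, 0.0302, -0.9848] o=[1.0266, 0.1810, 0.6168] → [0.1515, -0.5014, 0.0110, 0.1710, 0.0302, -0.9848]
J4: z=[0.1710, 0.0302, -0.9848] o=[1.1905, 0.7201, 0.4587] → [-0.3747, -0.3670, -0.0763, 0.1710, 0.0302, -0.9848]
q̇ = J⁺·V = [-0.1050, -0.2290, -0.6070, 0.4630]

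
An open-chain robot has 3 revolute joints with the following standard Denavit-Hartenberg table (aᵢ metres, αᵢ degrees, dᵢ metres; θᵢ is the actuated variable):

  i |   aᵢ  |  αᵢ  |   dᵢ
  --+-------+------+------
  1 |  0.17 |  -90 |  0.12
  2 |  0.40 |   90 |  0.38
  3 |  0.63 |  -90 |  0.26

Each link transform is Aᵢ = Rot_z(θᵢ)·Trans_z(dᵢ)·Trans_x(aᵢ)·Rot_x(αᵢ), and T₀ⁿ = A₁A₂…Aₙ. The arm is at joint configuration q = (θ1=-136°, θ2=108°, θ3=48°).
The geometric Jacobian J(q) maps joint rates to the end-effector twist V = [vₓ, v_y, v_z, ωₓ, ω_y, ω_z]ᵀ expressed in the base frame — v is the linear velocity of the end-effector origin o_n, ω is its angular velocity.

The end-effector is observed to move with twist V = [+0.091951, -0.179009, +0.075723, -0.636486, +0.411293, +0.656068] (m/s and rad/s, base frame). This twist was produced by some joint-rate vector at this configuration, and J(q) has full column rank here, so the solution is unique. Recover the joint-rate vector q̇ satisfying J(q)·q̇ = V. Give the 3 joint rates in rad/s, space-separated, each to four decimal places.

0.7120 -0.7380 0.1810

o_n = [0.4717, -0.7236, -0.7417]
J₁: ẑ×o_n = [0.7236, 0.4717, -0.0000], ω = ẑ
J2: z=[0.6947, -0.7193, 0.0000] o=[-0.1223, -0.1181, 0.1200] → [0.6198, 0.5986, 0.0066, 0.6947, -0.7193, 0.0000]
J3: z=[-0.6841, -0.6607, -0.3090] o=[0.2306, -0.3056, -0.2604] → [0.1888, -0.4037, 0.4453, -0.6841, -0.6607, -0.3090]
q̇ = J⁺·V = [0.7120, -0.7380, 0.1810]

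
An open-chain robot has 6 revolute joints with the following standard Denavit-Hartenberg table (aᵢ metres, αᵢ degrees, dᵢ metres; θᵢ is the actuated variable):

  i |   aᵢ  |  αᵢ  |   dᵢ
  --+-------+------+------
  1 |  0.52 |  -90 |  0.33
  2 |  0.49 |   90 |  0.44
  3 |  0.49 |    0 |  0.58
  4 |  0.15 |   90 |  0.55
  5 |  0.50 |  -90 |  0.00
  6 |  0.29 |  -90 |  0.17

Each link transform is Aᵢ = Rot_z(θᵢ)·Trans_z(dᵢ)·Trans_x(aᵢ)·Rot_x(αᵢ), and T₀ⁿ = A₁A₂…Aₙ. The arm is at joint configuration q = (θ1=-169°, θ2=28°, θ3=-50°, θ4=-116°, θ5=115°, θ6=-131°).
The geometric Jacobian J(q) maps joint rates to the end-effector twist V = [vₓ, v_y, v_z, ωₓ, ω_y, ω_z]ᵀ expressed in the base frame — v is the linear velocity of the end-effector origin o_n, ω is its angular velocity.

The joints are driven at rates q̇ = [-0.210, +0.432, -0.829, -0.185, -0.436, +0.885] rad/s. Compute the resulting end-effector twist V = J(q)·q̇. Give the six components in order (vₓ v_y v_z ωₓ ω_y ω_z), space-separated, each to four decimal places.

o_n = [-1.8337, -0.6719, 1.0976]
J₁: ẑ×o_n = [0.6719, -1.8337, 0.0000], ω = ẑ
J2: z=[0.1908, -0.9816, 0.0000] o=[-0.5104, -0.0992, 0.3300] → [-0.7535, -0.1465, -1.4082, 0.1908, -0.9816, 0.0000]
J3: z=[-0.4608, -0.0896, 0.8829] o=[-0.8512, -0.6137, 0.1000] → [-0.0380, -0.4077, -0.0612, -0.4608, -0.0896, 0.8829]
J4: z=[-0.4608, -0.0896, 0.8829] o=[-1.4631, -0.3502, 0.4642] → [0.2272, -0.0353, 0.1150, -0.4608, -0.0896, 0.8829]
J5: z=[0.3948, -0.9117, 0.1136] o=[-1.5973, -0.3394, 1.0182] → [-0.0347, -0.0582, -0.3468, 0.3948, -0.9117, 0.1136]
J6: z=[-0.5256, -0.3255, -0.7860] o=[-1.9741, -0.4647, 1.3220] → [-0.0898, -0.2283, 0.1546, -0.5256, -0.3255, -0.7860]
V = J·q̇ = [-0.5415, 0.4897, -0.2909, -0.0876, -0.2238, -1.8504]

-0.5415 0.4897 -0.2909 -0.0876 -0.2238 -1.8504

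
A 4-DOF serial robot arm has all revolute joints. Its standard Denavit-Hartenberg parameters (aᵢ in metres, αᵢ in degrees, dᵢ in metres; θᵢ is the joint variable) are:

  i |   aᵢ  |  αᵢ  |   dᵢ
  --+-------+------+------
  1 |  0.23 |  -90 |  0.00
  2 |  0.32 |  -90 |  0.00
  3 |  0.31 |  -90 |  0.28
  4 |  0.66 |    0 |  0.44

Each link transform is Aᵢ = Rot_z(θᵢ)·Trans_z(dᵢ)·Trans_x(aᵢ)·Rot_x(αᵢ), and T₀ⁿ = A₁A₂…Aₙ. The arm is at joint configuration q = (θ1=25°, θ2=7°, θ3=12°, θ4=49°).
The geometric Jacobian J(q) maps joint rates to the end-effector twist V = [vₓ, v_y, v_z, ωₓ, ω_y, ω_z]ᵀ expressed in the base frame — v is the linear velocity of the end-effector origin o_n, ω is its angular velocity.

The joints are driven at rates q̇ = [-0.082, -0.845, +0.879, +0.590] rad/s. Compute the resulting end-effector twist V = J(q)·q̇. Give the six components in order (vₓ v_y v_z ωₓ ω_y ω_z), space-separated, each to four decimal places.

-0.5610 -0.9193 1.1749 0.3936 -1.3856 -0.9395

o_n = [1.3390, -0.0209, 0.1001]
J₁: ẑ×o_n = [0.0209, 1.3390, -0.0000], ω = ẑ
J2: z=[-0.4226, 0.9063, 0.0000] o=[0.2085, 0.0972, 0.0000] → [0.0907, 0.0423, -0.9747, -0.4226, 0.9063, 0.0000]
J3: z=[-0.1105, -0.0515, -0.9925] o=[0.4963, 0.2314, -0.0390] → [-0.2576, -0.8211, 0.0713, -0.1105, -0.0515, -0.9925]
J4: z=[0.2264, -0.9737, 0.0253] o=[0.7654, 0.2858, -0.3539] → [-0.4342, -0.0882, 0.4891, 0.2264, -0.9737, 0.0253]
V = J·q̇ = [-0.5610, -0.9193, 1.1749, 0.3936, -1.3856, -0.9395]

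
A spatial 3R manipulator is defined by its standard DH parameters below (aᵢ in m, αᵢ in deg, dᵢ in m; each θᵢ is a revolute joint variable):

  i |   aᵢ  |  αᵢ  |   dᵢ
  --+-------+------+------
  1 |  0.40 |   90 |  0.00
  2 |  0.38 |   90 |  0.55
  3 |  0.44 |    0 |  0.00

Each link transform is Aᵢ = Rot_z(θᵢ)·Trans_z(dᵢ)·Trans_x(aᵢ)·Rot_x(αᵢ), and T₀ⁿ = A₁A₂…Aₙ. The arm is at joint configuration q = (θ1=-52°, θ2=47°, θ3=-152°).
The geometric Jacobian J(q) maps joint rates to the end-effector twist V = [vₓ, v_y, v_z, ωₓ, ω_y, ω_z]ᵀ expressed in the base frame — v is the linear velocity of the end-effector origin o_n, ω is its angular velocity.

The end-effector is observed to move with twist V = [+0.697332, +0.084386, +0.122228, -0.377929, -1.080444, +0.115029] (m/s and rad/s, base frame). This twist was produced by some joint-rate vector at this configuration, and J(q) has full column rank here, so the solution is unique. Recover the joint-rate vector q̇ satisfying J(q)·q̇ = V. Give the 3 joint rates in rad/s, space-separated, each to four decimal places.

o_n = [-0.0279, -0.5221, -0.0062]
J₁: ẑ×o_n = [0.5221, -0.0279, 0.0000], ω = ẑ
J2: z=[-0.7880, -0.6157, 0.0000] o=[0.2463, -0.3152, 0.0000] → [0.0038, -0.0049, -0.0058, -0.7880, -0.6157, 0.0000]
J3: z=[0.4503, -0.5763, -0.6820] o=[-0.0276, -0.8580, 0.2779] → [0.3929, 0.1282, 0.1511, 0.4503, -0.5763, -0.6820]
q̇ = J⁺·V = [0.6920, 0.9630, 0.8460]

0.6920 0.9630 0.8460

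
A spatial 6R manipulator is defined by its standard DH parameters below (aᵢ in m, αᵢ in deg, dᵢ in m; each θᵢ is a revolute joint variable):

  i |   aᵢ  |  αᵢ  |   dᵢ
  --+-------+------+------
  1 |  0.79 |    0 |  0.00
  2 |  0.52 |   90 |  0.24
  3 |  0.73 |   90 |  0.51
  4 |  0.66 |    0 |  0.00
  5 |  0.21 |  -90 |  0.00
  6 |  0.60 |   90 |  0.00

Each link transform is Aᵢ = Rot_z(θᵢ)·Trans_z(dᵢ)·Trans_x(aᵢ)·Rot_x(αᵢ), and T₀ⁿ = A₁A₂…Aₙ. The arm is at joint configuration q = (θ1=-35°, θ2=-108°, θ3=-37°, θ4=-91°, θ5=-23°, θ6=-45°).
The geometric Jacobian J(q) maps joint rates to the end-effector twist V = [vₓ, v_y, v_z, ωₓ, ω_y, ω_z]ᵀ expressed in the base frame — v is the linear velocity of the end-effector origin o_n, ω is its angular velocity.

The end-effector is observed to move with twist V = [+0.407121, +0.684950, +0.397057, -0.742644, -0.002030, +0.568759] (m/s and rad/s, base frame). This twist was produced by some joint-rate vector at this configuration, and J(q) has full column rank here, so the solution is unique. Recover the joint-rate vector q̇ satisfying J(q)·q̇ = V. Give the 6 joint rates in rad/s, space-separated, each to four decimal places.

o_n = [0.5810, -1.4162, -0.3760]
J₁: ẑ×o_n = [1.4162, 0.5810, -0.0000], ω = ẑ
J2: z=[0.0000, 0.0000, 1.0000] o=[0.6471, -0.4531, 0.0000] → [0.9631, -0.0662, 0.0000, 0.0000, 0.0000, 1.0000]
J3: z=[-0.6018, 0.7986, 0.0000] o=[0.2318, -0.7661, 0.2400] → [-0.4919, -0.3707, 0.1124, -0.6018, 0.7986, 0.0000]
J4: z=[0.4806, 0.3622, -0.7986] o=[-0.5407, -0.7096, -0.1993] → [-0.6283, -0.8109, -0.7458, 0.4806, 0.3622, -0.7986]
J5: z=[0.4806, 0.3622, -0.7986] o=[-0.1362, -1.2311, -0.1924] → [-0.2143, -0.4845, -0.3487, 0.4806, 0.3622, -0.7986]
J6: z=[-0.3379, -0.7639, -0.5498] o=[0.0337, -1.3433, -0.1410] → [0.1394, -0.3803, 0.4427, -0.3379, -0.7639, -0.5498]
q̇ = J⁺·V = [0.9240, -0.8540, 0.5230, 0.0250, -0.7810, 0.1910]

0.9240 -0.8540 0.5230 0.0250 -0.7810 0.1910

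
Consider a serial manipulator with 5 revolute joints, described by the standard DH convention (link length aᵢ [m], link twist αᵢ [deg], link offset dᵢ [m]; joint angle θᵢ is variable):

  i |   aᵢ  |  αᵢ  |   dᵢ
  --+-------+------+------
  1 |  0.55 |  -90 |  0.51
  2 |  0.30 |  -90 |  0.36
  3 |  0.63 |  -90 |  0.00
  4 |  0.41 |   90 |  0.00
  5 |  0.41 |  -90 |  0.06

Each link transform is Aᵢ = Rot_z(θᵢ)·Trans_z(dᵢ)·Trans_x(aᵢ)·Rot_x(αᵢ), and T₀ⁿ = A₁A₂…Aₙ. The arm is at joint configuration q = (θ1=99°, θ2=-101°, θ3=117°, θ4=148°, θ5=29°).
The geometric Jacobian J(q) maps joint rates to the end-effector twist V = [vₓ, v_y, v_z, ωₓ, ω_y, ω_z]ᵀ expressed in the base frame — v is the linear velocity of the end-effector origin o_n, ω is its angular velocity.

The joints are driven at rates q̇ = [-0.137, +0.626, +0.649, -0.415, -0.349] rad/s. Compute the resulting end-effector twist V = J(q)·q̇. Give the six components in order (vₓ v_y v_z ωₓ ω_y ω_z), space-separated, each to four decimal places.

0.1018 -0.2169 0.3423 -0.7265 0.7364 0.4887

o_n = [-0.4481, 0.0077, 0.5388]
J₁: ẑ×o_n = [-0.0077, -0.4481, 0.0000], ω = ẑ
J2: z=[-0.9877, -0.1564, 0.0000] o=[-0.0860, 0.5432, 0.5100] → [-0.0045, 0.0284, 0.4723, -0.9877, -0.1564, 0.0000]
J3: z=[-0.1536, 0.9695, 0.1908] o=[-0.4327, 0.4304, 0.8045] → [-0.1770, -0.0437, 0.0798, -0.1536, 0.9695, 0.1908]
J4: z=[-0.4750, 0.0969, -0.8746] o=[0.1132, 0.5721, 0.5237] → [-0.4922, 0.4981, 0.3225, -0.4750, 0.0969, -0.8746]
J5: z=[0.5894, -0.7030, -0.3980] o=[-0.1547, 0.2832, 0.6372] → [-0.0404, 0.1748, -0.3687, 0.5894, -0.7030, -0.3980]
V = J·q̇ = [0.1018, -0.2169, 0.3423, -0.7265, 0.7364, 0.4887]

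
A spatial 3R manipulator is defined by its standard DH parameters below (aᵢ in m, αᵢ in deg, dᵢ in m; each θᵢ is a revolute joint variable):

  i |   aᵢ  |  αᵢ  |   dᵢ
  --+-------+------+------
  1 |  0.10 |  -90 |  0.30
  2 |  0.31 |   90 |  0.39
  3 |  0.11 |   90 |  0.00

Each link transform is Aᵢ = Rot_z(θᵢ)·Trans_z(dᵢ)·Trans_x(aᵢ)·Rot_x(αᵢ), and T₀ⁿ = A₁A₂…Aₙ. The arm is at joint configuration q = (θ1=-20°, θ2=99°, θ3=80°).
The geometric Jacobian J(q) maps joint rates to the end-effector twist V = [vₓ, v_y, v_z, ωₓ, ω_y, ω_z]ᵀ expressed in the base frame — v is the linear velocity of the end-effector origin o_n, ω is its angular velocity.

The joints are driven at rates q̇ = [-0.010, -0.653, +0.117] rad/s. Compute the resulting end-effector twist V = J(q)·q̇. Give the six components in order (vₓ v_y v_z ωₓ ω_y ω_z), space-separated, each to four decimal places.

0.2066 -0.0733 -0.0211 -0.1147 -0.6531 -0.0283

o_n = [0.2160, 0.4517, -0.0250]
J₁: ẑ×o_n = [-0.4517, 0.2160, 0.0000], ω = ẑ
J2: z=[0.3420, 0.9397, 0.0000] o=[0.0940, -0.0342, 0.3000] → [-0.3054, 0.1112, 0.0515, 0.3420, 0.9397, 0.0000]
J3: z=[0.9281, -0.3378, -0.1564] o=[0.1818, 0.3489, -0.0062] → [0.0225, 0.0122, 0.1070, 0.9281, -0.3378, -0.1564]
V = J·q̇ = [0.2066, -0.0733, -0.0211, -0.1147, -0.6531, -0.0283]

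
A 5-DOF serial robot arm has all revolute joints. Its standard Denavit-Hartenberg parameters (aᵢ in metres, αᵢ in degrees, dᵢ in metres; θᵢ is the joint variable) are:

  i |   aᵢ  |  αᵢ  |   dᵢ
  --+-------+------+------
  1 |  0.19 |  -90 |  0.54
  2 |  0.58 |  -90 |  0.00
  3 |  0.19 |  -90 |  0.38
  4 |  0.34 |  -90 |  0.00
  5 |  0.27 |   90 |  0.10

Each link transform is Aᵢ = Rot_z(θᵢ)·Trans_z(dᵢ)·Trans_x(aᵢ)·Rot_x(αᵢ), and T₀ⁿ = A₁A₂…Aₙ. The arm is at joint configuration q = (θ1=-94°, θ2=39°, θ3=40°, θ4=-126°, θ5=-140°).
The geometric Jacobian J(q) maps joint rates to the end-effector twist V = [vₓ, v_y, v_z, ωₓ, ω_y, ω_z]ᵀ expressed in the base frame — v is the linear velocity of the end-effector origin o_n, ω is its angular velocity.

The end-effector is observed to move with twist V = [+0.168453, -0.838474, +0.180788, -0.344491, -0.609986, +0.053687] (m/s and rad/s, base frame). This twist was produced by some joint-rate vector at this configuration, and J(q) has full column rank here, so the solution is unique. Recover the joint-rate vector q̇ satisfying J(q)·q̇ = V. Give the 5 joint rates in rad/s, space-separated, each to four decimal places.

o_n = [-0.2788, -0.3061, -0.2724]
J₁: ẑ×o_n = [0.3061, -0.2788, 0.0000], ω = ẑ
J2: z=[0.9976, -0.0698, 0.0000] o=[-0.0133, -0.1895, 0.5400] → [0.0567, 0.8104, -0.1348, 0.9976, -0.0698, 0.0000]
J3: z=[0.0439, 0.6278, -0.7771] o=[-0.0447, -0.6392, 0.1750] → [-0.0220, 0.2016, 0.1616, 0.0439, 0.6278, -0.7771]
J4: z=[-0.7293, 0.5518, 0.4045] o=[-0.1577, -0.5049, -0.2119] → [-0.1138, -0.0931, -0.0782, -0.7293, 0.5518, 0.4045]
J5: z=[-0.5266, -0.0752, -0.8468] o=[-0.0092, -0.2225, -0.3293] → [-0.0750, 0.2583, 0.0237, -0.5266, -0.0752, -0.8468]
q̇ = J⁺·V = [0.3810, -0.9990, -0.2060, -0.9830, 0.1060]

0.3810 -0.9990 -0.2060 -0.9830 0.1060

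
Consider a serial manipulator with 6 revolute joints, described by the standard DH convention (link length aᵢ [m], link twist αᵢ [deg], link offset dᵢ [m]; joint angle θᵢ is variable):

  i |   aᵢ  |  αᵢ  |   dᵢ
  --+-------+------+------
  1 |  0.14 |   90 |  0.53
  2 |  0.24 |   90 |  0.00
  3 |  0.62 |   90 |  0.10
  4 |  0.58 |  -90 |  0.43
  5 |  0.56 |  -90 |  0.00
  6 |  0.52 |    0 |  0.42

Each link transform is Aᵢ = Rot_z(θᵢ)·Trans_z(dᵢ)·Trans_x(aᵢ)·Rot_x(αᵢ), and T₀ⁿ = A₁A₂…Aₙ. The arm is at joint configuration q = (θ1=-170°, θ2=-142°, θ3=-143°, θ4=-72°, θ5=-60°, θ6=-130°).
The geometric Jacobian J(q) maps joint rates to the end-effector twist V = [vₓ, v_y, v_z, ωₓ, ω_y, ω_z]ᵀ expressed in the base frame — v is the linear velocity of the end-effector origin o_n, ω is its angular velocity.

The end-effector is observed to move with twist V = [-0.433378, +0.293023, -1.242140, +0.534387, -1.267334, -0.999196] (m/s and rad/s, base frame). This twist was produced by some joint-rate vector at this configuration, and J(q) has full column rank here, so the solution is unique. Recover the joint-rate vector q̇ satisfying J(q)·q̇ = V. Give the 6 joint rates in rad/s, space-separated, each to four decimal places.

-0.2170 -0.5890 0.3530 -0.6290 -0.3600 0.8130

o_n = [-1.3602, -0.7128, 0.5718]
J₁: ẑ×o_n = [0.7128, -1.3602, 0.0000], ω = ẑ
J2: z=[-0.1736, 0.9848, 0.0000] o=[-0.1379, -0.0243, 0.5300] → [0.0412, 0.0073, 1.3233, -0.1736, 0.9848, 0.0000]
J3: z=[0.6063, 0.1069, 0.7880] o=[0.0484, 0.0085, 0.3822] → [0.5887, -1.2249, -0.2868, 0.6063, 0.1069, 0.7880]
J4: z=[-0.6057, 0.7042, 0.3705] o=[-0.2105, -0.4160, 0.7659] → [-0.0267, -0.5436, 0.9894, -0.6057, 0.7042, 0.3705]
J5: z=[-0.3027, -0.6346, 0.7111] o=[-0.8977, -0.2980, 0.5787] → [0.2994, -0.3310, -0.1679, -0.3027, -0.6346, 0.7111]
J6: z=[-0.3344, -0.6280, -0.7027] o=[-1.3975, -0.0457, 0.5910] → [-0.4567, -0.0326, 0.2465, -0.3344, -0.6280, -0.7027]
q̇ = J⁺·V = [-0.2170, -0.5890, 0.3530, -0.6290, -0.3600, 0.8130]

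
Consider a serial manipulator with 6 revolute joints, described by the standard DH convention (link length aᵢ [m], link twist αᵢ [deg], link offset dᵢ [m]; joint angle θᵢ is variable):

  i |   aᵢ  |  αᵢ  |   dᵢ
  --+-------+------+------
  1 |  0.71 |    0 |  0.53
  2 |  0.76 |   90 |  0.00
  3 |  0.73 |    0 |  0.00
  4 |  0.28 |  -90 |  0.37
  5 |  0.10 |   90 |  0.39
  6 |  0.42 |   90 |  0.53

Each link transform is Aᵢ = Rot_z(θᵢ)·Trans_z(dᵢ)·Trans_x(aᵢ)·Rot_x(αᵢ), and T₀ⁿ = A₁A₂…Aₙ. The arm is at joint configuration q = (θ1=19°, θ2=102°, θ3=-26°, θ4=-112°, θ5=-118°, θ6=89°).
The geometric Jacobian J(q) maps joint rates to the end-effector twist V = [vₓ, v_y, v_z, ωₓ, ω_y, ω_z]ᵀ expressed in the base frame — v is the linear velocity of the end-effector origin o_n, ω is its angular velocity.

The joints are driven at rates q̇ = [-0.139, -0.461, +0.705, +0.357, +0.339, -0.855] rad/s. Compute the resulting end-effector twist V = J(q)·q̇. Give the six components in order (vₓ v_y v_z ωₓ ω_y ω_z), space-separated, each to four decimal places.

1.1788 1.4424 1.3786 1.4265 0.4673 -1.3571

o_n = [-0.2433, 2.1726, -0.2324]
J₁: ẑ×o_n = [-2.1726, -0.2433, 0.0000], ω = ẑ
J2: z=[0.0000, 0.0000, 1.0000] o=[0.6713, 0.2312, 0.5300] → [-1.9414, -0.9146, 0.0000, 0.0000, 0.0000, 1.0000]
J3: z=[0.8572, 0.5150, 0.0000] o=[0.2799, 0.8826, 0.5300] → [-0.3927, 0.6535, 1.3752, 0.8572, 0.5150, 0.0000]
J4: z=[0.8572, 0.5150, 0.0000] o=[-0.0580, 1.4450, 0.2100] → [-0.2279, 0.3792, 0.7191, 0.8572, 0.5150, 0.0000]
J5: z=[-0.3446, 0.5736, -0.7431] o=[0.3663, 1.4572, 0.0226] → [0.3853, 0.3651, 0.1031, -0.3446, 0.5736, -0.7431]
J6: z=[-0.7404, 0.3206, 0.5908] o=[0.2896, 1.7563, -0.2358] → [-0.2449, -0.3123, -0.1374, -0.7404, 0.3206, 0.5908]
V = J·q̇ = [1.1788, 1.4424, 1.3786, 1.4265, 0.4673, -1.3571]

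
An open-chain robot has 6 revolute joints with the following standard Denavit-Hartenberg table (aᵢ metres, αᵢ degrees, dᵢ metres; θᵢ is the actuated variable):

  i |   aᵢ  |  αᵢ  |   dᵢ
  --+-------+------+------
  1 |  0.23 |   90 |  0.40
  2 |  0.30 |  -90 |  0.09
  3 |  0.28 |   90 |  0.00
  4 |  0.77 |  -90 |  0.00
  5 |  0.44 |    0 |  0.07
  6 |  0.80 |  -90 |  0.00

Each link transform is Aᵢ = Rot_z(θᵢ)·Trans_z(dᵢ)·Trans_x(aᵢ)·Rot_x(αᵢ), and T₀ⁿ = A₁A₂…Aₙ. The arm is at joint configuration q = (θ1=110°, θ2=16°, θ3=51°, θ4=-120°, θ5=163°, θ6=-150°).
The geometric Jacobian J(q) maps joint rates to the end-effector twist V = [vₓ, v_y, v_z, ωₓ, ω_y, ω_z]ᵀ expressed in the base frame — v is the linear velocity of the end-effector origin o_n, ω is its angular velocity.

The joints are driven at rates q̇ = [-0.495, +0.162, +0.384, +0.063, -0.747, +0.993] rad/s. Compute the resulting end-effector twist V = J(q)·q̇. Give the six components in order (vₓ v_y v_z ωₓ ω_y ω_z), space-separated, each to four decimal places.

o_n = [-0.0821, 0.4294, -0.5955]
J₁: ẑ×o_n = [-0.4294, -0.0821, 0.0000], ω = ẑ
J2: z=[0.9397, 0.3420, 0.0000] o=[-0.0787, 0.2161, 0.4000] → [-0.3405, 0.9355, 0.2016, 0.9397, 0.3420, 0.0000]
J3: z=[0.0943, -0.2590, 0.9613] o=[-0.0927, 0.5179, 0.4827] → [0.3644, 0.1118, -0.0056, 0.0943, -0.2590, 0.9613]
J4: z=[0.3359, 0.9172, 0.2142] o=[-0.3551, 0.6026, 0.5313] → [-0.9964, 0.4369, -0.3086, 0.3359, 0.9172, 0.2142]
J5: z=[-0.8588, 0.3916, -0.3304] o=[-0.0572, 0.6588, -0.1765] → [-0.2399, -0.3516, 0.2068, -0.8588, 0.3916, -0.3304]
J6: z=[-0.8588, 0.3916, -0.3304] o=[-0.3233, 0.5375, 0.1596] → [-0.3314, -0.7281, -0.0016, -0.8588, 0.3916, -0.3304]
V = J·q̇ = [0.0846, -0.1977, -0.1450, -0.0017, 0.1101, -0.1937]

0.0846 -0.1977 -0.1450 -0.0017 0.1101 -0.1937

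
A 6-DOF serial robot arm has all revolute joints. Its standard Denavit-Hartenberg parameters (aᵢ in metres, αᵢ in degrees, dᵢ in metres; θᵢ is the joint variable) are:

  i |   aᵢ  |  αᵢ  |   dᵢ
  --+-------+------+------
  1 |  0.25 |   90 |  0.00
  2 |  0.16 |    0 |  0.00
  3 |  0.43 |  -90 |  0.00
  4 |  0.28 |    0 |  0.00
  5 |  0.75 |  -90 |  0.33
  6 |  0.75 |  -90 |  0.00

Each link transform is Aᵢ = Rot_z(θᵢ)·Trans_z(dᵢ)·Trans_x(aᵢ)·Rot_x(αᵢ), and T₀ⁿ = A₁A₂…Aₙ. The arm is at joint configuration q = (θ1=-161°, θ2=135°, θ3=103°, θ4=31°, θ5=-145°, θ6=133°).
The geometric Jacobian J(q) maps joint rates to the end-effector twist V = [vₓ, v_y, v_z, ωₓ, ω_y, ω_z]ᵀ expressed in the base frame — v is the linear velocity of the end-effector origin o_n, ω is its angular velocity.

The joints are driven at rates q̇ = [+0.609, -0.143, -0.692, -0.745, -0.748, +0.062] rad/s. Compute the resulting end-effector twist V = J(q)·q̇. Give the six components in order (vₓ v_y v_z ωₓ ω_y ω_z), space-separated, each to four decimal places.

o_n = [0.3089, 0.1843, -0.2570]
J₁: ẑ×o_n = [-0.1843, 0.3089, 0.0000], ω = ẑ
J2: z=[-0.3256, 0.9455, 0.0000] o=[-0.2364, -0.0814, 0.0000] → [-0.2430, -0.0837, -0.6021, -0.3256, 0.9455, 0.0000]
J3: z=[-0.3256, 0.9455, 0.0000] o=[-0.1294, -0.0446, 0.1131] → [-0.3500, -0.1205, -0.4890, -0.3256, 0.9455, 0.0000]
J4: z=[-0.8018, -0.2761, -0.5299] o=[0.0860, 0.0296, -0.2515] → [0.0835, -0.1225, -0.0625, -0.8018, -0.2761, -0.5299]
J5: z=[-0.8018, -0.2761, -0.5299] o=[0.2532, -0.0653, -0.4551] → [0.0776, 0.1293, -0.1848, -0.8018, -0.2761, -0.5299]
J6: z=[0.3253, 0.5422, -0.7747] o=[-0.3873, 0.4388, -0.3712] → [-0.1352, -0.5765, -0.4603, 0.3253, 0.5422, -0.7747]
V = J·q̇ = [0.0361, 0.2423, 0.5807, 1.4892, -0.3437, 1.3521]

0.0361 0.2423 0.5807 1.4892 -0.3437 1.3521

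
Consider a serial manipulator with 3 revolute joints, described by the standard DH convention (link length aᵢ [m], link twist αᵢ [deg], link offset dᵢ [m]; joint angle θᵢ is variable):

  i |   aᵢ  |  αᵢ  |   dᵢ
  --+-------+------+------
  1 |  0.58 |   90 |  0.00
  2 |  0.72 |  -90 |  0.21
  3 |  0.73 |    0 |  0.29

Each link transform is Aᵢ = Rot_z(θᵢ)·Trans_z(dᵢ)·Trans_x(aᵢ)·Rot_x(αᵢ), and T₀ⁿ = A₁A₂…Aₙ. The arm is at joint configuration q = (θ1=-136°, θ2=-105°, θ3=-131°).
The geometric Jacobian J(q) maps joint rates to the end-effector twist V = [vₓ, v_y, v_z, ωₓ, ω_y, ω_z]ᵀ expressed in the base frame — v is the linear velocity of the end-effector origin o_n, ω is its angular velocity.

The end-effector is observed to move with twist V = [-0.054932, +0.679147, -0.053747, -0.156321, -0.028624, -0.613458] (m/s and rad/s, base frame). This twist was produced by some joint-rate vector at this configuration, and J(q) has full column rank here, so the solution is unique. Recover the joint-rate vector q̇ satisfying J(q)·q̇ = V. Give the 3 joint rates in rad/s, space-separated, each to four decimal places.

-0.5780 0.0880 0.1370

o_n = [-1.1024, -0.0068, -0.3079]
J₁: ẑ×o_n = [0.0068, -1.1024, 0.0000], ω = ẑ
J2: z=[-0.6947, 0.7193, 0.0000] o=[-0.4172, -0.4029, 0.0000] → [-0.2215, -0.2139, 0.2177, -0.6947, 0.7193, 0.0000]
J3: z=[-0.6948, -0.6710, -0.2588] o=[-0.4290, -0.1224, -0.6955] → [-0.2301, 0.4436, -0.5322, -0.6948, -0.6710, -0.2588]
q̇ = J⁺·V = [-0.5780, 0.0880, 0.1370]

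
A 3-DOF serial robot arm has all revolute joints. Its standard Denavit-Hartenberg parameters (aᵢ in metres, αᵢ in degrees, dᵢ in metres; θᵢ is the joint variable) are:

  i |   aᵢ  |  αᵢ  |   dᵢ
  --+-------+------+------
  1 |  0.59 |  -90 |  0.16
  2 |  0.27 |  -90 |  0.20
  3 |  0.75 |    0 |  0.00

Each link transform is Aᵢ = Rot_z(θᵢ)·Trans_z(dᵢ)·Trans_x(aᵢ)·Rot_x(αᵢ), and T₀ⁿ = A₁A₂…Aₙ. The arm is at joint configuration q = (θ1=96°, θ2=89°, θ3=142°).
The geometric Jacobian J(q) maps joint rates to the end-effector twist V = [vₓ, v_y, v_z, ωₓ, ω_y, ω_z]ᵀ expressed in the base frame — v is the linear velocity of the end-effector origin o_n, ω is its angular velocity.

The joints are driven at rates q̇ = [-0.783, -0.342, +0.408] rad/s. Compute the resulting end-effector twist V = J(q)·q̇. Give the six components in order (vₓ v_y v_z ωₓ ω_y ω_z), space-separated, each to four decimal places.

0.2485 -0.2936 0.1864 0.3828 -0.3700 -0.7901

o_n = [0.1992, 0.6086, 0.4810]
J₁: ẑ×o_n = [-0.6086, 0.1992, 0.0000], ω = ẑ
J2: z=[-0.9945, -0.1045, 0.0000] o=[-0.0617, 0.5868, 0.1600] → [-0.0335, 0.3192, 0.0056, -0.9945, -0.1045, 0.0000]
J3: z=[0.1045, -0.9944, -0.0175] o=[-0.2611, 0.5705, -0.1100] → [-0.5869, -0.0698, 0.4617, 0.1045, -0.9944, -0.0175]
V = J·q̇ = [0.2485, -0.2936, 0.1864, 0.3828, -0.3700, -0.7901]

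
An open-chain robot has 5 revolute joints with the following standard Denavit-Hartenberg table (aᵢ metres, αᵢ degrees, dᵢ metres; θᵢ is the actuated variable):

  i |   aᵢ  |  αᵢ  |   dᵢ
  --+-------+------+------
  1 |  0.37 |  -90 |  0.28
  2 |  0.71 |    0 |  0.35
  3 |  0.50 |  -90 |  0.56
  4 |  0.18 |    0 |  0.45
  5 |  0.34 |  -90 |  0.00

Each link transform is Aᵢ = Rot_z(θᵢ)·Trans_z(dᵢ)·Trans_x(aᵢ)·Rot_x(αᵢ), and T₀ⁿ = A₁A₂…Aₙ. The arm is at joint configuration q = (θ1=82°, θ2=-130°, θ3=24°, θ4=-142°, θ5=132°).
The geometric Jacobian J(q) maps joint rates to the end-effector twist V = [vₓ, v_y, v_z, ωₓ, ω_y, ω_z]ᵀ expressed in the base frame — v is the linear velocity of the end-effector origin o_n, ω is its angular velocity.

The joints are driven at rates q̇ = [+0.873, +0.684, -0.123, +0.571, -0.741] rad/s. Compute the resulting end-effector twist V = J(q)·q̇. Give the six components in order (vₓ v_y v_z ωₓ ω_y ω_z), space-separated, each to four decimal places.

o_n = [-1.0478, 0.3040, 1.6141]
J₁: ẑ×o_n = [-0.3040, -1.0478, 0.0000], ω = ẑ
J2: z=[-0.9903, 0.1392, 0.0000] o=[0.0515, 0.3664, 0.2800] → [0.1857, 1.3211, 0.2148, -0.9903, 0.1392, 0.0000]
J3: z=[-0.9903, 0.1392, 0.0000] o=[-0.3586, -0.0368, 0.8239] → [0.1100, 0.7825, -0.2416, -0.9903, 0.1392, 0.0000]
J4: z=[0.1338, 0.9519, 0.2756] o=[-0.9323, -0.0954, 1.3045] → [0.1846, -0.0732, 0.1633, 0.1338, 0.9519, 0.2756]
J5: z=[0.1338, 0.9519, 0.2756] o=[-0.9764, 0.3871, 1.2922] → [0.3293, -0.0627, 0.0568, 0.1338, 0.9519, 0.2756]
V = J·q̇ = [-0.2905, -0.1026, 0.2278, -0.5783, -0.0837, 0.8261]

-0.2905 -0.1026 0.2278 -0.5783 -0.0837 0.8261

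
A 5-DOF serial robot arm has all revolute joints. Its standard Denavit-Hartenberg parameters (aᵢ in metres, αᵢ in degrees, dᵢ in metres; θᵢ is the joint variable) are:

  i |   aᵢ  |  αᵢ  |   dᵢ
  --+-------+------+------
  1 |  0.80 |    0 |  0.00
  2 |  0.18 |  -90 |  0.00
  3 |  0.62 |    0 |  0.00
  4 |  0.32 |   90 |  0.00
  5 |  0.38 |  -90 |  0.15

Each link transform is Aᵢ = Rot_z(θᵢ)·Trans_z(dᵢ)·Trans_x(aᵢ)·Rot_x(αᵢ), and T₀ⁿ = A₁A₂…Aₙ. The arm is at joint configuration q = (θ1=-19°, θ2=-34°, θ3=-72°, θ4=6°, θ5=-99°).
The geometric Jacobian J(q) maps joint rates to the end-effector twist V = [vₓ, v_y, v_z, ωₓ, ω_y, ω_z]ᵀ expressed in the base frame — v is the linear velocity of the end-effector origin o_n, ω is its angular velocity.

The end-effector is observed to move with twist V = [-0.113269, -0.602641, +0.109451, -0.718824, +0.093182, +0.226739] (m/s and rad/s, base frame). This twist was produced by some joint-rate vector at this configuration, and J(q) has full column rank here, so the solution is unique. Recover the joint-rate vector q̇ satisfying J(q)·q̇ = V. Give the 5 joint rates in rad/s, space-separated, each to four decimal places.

-0.6340 0.6350 0.3380 -0.8560 0.5550

o_n = [0.6616, -0.7583, 0.8887]
J₁: ẑ×o_n = [0.7583, 0.6616, -0.0000], ω = ẑ
J2: z=[0.0000, 0.0000, 1.0000] o=[0.7564, -0.2605, 0.0000] → [0.4978, -0.0948, 0.0000, 0.0000, 0.0000, 1.0000]
J3: z=[0.7986, 0.6018, 0.0000] o=[0.8647, -0.4042, 0.0000] → [0.5348, -0.7097, -0.1605, 0.7986, 0.6018, 0.0000]
J4: z=[0.7986, 0.6018, 0.0000] o=[0.9800, -0.5572, 0.5897] → [0.1800, -0.2388, 0.0311, 0.7986, 0.6018, 0.0000]
J5: z=[-0.5498, 0.7296, 0.4067] o=[1.0584, -0.6612, 0.8820] → [0.0444, -0.1577, 0.3429, -0.5498, 0.7296, 0.4067]
q̇ = J⁺·V = [-0.6340, 0.6350, 0.3380, -0.8560, 0.5550]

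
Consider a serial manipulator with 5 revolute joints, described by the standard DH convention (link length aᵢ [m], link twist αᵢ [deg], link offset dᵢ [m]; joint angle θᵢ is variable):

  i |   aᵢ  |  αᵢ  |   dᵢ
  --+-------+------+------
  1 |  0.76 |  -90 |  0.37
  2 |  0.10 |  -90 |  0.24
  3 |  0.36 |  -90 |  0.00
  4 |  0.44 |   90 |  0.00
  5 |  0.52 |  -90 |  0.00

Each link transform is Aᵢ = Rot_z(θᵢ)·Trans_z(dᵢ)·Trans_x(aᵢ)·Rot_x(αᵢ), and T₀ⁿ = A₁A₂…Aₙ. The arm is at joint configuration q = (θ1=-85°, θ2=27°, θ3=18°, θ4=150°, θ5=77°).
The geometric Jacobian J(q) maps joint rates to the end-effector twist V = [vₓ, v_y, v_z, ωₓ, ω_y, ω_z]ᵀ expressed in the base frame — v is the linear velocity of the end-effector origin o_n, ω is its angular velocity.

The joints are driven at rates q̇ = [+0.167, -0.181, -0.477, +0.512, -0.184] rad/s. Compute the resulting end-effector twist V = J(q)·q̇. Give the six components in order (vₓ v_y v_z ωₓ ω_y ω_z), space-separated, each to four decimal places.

0.0716 0.1173 -0.1863 -0.6436 0.0187 0.5616

o_n = [-0.1395, -0.7473, 0.6966]
J₁: ẑ×o_n = [0.7473, -0.1395, 0.0000], ω = ẑ
J2: z=[0.9962, 0.0872, 0.0000] o=[0.0662, -0.7571, 0.3700] → [0.0285, -0.3254, 0.0277, 0.9962, 0.0872, 0.0000]
J3: z=[-0.0396, 0.4523, -0.8910] o=[0.3131, -0.8250, 0.3246] → [0.2374, 0.4179, 0.2016, -0.0396, 0.4523, -0.8910]
J4: z=[-0.9714, 0.1914, 0.1403] o=[0.2289, -1.1386, 0.1692] → [0.0461, 0.4607, -0.3095, -0.9714, 0.1914, 0.1403]
J5: z=[-0.0827, -0.8272, 0.5557] o=[0.3267, -0.9061, 0.5297] → [-0.2263, -0.2453, -0.3988, -0.0827, -0.8272, 0.5557]
V = J·q̇ = [0.0716, 0.1173, -0.1863, -0.6436, 0.0187, 0.5616]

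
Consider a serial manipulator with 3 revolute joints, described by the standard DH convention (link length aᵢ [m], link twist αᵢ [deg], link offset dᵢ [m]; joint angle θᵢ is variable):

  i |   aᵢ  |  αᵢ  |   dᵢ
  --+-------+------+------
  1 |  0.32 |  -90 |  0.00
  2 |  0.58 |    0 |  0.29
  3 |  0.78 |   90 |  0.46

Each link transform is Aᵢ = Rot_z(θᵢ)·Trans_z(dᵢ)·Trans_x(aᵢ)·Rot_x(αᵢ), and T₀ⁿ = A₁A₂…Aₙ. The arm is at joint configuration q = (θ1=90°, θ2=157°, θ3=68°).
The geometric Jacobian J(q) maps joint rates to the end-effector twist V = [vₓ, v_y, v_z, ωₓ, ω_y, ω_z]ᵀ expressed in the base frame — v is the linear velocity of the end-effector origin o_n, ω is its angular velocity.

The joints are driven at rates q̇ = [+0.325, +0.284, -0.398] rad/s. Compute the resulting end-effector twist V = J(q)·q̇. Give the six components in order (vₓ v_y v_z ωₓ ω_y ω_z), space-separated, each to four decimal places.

0.2488 -0.3710 0.0887 0.1140 -0.0000 0.3250

o_n = [-0.7500, -0.7654, 0.3249]
J₁: ẑ×o_n = [0.7654, -0.7500, 0.0000], ω = ẑ
J2: z=[-1.0000, 0.0000, 0.0000] o=[0.0000, 0.3200, 0.0000] → [0.0000, 0.3249, 1.0854, -1.0000, 0.0000, 0.0000]
J3: z=[-1.0000, 0.0000, 0.0000] o=[-0.2900, -0.2139, -0.2266] → [0.0000, 0.5515, 0.5515, -1.0000, 0.0000, 0.0000]
V = J·q̇ = [0.2488, -0.3710, 0.0887, 0.1140, -0.0000, 0.3250]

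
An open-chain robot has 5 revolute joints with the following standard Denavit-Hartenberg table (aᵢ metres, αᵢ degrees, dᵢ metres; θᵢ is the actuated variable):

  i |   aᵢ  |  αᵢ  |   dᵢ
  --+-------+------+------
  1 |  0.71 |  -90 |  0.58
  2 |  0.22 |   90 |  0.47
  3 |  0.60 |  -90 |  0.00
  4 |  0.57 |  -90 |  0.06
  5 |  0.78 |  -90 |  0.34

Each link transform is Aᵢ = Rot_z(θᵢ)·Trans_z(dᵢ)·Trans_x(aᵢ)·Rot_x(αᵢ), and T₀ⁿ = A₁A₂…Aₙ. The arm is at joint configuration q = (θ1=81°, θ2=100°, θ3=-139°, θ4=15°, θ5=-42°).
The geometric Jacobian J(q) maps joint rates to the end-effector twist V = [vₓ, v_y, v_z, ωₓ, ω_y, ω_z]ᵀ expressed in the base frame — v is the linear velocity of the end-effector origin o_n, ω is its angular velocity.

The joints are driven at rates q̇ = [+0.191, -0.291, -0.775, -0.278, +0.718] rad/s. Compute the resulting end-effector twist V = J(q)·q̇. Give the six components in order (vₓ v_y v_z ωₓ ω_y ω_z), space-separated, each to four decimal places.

-0.5691 0.5880 1.6344 -0.2653 -1.4148 0.4875

o_n = [1.0524, 0.0375, 1.3020]
J₁: ẑ×o_n = [-0.0375, 1.0524, 0.0000], ω = ẑ
J2: z=[-0.9877, 0.1564, 0.0000] o=[0.1111, 0.7013, 0.5800] → [0.1129, 0.7131, 0.5083, -0.9877, 0.1564, 0.0000]
J3: z=[0.1541, 0.9727, -0.1736] o=[-0.3591, 0.7371, 0.3633] → [0.7915, -0.3897, -1.4808, 0.1541, 0.9727, -0.1736]
J4: z=[0.7276, -0.2306, -0.6461] o=[0.0420, 0.7531, 0.8093] → [-0.5760, -1.0113, -0.2877, 0.7276, -0.2306, -0.6461]
J5: z=[-0.3218, -0.9465, -0.0246] o=[0.4309, 0.6106, 1.2054] → [-0.1056, 0.0158, 0.7727, -0.3218, -0.9465, -0.0246]
V = J·q̇ = [-0.5691, 0.5880, 1.6344, -0.2653, -1.4148, 0.4875]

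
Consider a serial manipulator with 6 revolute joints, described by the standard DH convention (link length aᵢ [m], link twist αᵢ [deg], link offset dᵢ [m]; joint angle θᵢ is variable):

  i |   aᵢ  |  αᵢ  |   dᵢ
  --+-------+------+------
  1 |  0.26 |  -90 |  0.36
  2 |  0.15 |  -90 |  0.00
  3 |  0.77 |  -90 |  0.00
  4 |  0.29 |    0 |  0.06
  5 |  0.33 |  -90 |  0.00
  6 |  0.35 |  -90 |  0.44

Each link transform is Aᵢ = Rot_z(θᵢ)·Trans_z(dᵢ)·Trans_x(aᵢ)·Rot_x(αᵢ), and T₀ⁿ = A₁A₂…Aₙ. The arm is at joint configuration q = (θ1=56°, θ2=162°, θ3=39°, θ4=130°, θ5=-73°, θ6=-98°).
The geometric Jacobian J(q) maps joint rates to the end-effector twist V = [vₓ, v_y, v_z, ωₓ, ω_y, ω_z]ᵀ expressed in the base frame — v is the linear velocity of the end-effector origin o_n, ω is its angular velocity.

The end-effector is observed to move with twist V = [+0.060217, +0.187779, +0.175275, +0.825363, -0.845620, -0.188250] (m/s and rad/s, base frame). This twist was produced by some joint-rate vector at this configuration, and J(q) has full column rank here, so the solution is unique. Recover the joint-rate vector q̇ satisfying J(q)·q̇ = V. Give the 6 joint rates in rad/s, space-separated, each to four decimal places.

o_n = [0.6241, -0.0537, -0.3592]
J₁: ẑ×o_n = [0.0537, 0.6241, -0.0000], ω = ẑ
J2: z=[-0.8290, 0.5592, 0.0000] o=[0.1454, 0.2155, 0.3600] → [-0.4021, -0.5962, -0.0445, -0.8290, 0.5592, 0.0000]
J3: z=[-0.1728, -0.2562, 0.9511] o=[0.0656, 0.0973, 0.3136] → [0.3160, 0.4149, 0.1692, -0.1728, -0.2562, 0.9511]
J4: z=[0.9790, 0.0616, 0.1945] o=[0.1491, -0.6455, 0.1287] → [-0.1452, 0.5700, 0.5501, 0.9790, 0.0616, 0.1945]
J5: z=[0.9790, 0.0616, 0.1945] o=[0.2260, -0.4051, -0.0261] → [-0.0889, 0.4035, 0.3195, 0.9790, 0.0616, 0.1945]
J6: z=[0.0032, 0.9486, -0.3166] o=[0.2933, -0.5076, -0.3325] → [0.1184, -0.1046, -0.3123, 0.0032, 0.9486, -0.3166]
q̇ = J⁺·V = [-0.2630, -0.5410, -0.2100, -0.5580, 0.9080, -0.6520]

-0.2630 -0.5410 -0.2100 -0.5580 0.9080 -0.6520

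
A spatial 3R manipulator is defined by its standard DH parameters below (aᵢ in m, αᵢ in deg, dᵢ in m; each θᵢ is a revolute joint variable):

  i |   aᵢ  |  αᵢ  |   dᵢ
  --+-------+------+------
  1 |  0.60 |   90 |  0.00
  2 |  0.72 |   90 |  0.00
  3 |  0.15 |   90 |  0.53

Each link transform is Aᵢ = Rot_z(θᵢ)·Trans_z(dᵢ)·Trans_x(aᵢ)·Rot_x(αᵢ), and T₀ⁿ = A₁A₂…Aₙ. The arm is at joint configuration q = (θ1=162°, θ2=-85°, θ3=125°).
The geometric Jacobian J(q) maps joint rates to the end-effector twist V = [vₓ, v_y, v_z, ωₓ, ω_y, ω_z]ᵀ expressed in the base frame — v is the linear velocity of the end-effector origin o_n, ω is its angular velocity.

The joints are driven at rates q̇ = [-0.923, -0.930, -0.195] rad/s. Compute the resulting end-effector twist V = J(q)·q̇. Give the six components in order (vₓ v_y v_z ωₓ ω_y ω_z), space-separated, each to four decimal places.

0.7468 -0.1015 0.4158 -0.4721 -0.8245 -0.9060

o_n = [-0.0831, 0.1562, -0.6777]
J₁: ẑ×o_n = [-0.1562, -0.0831, 0.0000], ω = ẑ
J2: z=[0.3090, 0.9511, 0.0000] o=[-0.5706, 0.1854, 0.0000] → [-0.6446, 0.2094, -0.4727, 0.3090, 0.9511, 0.0000]
J3: z=[0.9474, -0.3078, -0.0872] o=[-0.6303, 0.2048, -0.7173] → [-0.0164, -0.0851, 0.1224, 0.9474, -0.3078, -0.0872]
V = J·q̇ = [0.7468, -0.1015, 0.4158, -0.4721, -0.8245, -0.9060]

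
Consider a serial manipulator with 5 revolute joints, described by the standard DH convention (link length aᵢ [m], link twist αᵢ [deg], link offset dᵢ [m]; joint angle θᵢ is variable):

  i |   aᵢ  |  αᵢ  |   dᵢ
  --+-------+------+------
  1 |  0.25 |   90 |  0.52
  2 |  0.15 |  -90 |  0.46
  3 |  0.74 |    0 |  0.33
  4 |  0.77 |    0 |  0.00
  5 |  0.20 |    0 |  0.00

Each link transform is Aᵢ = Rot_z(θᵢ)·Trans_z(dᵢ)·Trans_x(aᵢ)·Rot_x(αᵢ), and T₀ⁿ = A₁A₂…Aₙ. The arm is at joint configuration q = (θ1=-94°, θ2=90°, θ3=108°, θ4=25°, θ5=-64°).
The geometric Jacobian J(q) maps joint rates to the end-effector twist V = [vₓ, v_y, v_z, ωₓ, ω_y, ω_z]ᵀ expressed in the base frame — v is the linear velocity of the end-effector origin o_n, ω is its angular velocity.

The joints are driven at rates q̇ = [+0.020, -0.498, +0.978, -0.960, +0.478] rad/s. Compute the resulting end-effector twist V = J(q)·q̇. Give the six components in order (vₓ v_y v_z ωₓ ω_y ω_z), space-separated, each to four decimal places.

o_n = [0.9968, 0.0105, -0.0121]
J₁: ẑ×o_n = [-0.0105, 0.9968, 0.0000], ω = ẑ
J2: z=[-0.9976, 0.0698, 0.0000] o=[-0.0174, -0.2494, 0.5200] → [-0.0371, -0.5308, -0.3300, -0.9976, 0.0698, 0.0000]
J3: z=[0.0698, 0.9976, 0.0000] o=[-0.4763, -0.2173, 0.6700] → [-0.6805, 0.0476, -1.4536, 0.0698, 0.9976, 0.0000]
J4: z=[0.0698, 0.9976, 0.0000] o=[0.2488, 0.0628, 0.4413] → [-0.4524, 0.0316, -0.7499, 0.0698, 0.9976, 0.0000]
J5: z=[0.0698, 0.9976, 0.0000] o=[0.8105, 0.0235, -0.0838] → [0.0715, -0.0050, -0.1867, 0.0698, 0.9976, 0.0000]
V = J·q̇ = [-0.1788, 0.2981, -0.6267, 0.5314, 0.4601, 0.0200]

-0.1788 0.2981 -0.6267 0.5314 0.4601 0.0200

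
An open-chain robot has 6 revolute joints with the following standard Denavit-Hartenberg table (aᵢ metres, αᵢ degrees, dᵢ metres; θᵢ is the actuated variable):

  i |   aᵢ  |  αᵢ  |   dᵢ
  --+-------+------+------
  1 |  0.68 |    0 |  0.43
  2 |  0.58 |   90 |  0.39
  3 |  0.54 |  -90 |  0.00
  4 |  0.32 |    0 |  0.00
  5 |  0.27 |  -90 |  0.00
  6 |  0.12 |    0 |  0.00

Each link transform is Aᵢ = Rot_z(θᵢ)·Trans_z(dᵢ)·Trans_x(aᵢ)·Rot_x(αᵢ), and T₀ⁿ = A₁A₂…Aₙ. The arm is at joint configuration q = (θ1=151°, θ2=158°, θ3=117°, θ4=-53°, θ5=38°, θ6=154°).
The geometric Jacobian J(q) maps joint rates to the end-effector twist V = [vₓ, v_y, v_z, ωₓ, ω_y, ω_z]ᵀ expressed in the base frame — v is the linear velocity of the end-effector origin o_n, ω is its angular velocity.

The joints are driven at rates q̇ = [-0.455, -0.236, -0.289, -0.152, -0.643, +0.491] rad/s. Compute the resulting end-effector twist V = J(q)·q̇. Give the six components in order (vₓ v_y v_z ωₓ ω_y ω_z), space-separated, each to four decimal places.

-0.0670 0.0598 -0.0075 1.0026 -0.0253 -0.2168

o_n = [-0.6855, -0.0310, 1.6362]
J₁: ẑ×o_n = [0.0310, -0.6855, 0.0000], ω = ẑ
J2: z=[0.0000, 0.0000, 1.0000] o=[-0.5947, 0.3297, 0.4300] → [0.3607, -0.0908, 0.0000, 0.0000, 0.0000, 1.0000]
J3: z=[-0.7771, -0.6293, 0.0000] o=[-0.2297, -0.1211, 0.8200] → [-0.5136, 0.6343, -0.3568, -0.7771, -0.6293, 0.0000]
J4: z=[-0.5607, 0.6924, -0.4540] o=[-0.3840, 0.0694, 1.3011] → [0.1864, 0.3247, 0.2651, -0.5607, 0.6924, -0.4540]
J5: z=[-0.5607, 0.6924, -0.4540] o=[-0.6376, -0.0234, 1.4727] → [0.1097, 0.1134, 0.0374, -0.5607, 0.6924, -0.4540]
J6: z=[0.6767, 0.6992, 0.2306] o=[-0.7665, 0.0246, 1.7051] → [-0.0354, 0.0653, -0.0942, 0.6767, 0.6992, 0.2306]
V = J·q̇ = [-0.0670, 0.0598, -0.0075, 1.0026, -0.0253, -0.2168]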